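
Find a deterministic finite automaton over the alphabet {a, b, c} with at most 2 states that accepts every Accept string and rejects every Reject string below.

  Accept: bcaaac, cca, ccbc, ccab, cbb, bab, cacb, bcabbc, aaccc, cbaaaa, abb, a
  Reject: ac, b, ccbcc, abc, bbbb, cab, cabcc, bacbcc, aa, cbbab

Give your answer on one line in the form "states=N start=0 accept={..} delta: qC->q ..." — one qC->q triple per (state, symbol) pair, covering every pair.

Fold the examples into a partial DFA from state 0: repeatedly fix the first undefined (state, symbol) met by the shortest-then-alphabetical prefix, trying targets in increasing order and rejecting any under which an Accept and a Reject string meet in one state with the same remainder; add a state when all current targets are rejected. Accepting states are where Accept strings end.
a: 0a undefined. 0a->0: no, a/aa meet in 0. Open state 1: 0a->1.
b: 0b undefined. 0b->0: ok.
c: 0c undefined. 0c->0: no, ccbc/b meet in 0. 0c->1: ok.
aa: 1a undefined. 1a->0: ok.
ab: 1b undefined. 1b->0: no, bcaaac/abc meet in 1. 1b->1: ok.
ac: 1c undefined. 1c->0: ok.
All examples now run through 2 states with every (state, symbol) defined. Accept strings end in {1}, Reject strings end in {0}; accept={1}.

states=2 start=0 accept={1} delta: 0a->1 0b->0 0c->1 1a->0 1b->1 1c->0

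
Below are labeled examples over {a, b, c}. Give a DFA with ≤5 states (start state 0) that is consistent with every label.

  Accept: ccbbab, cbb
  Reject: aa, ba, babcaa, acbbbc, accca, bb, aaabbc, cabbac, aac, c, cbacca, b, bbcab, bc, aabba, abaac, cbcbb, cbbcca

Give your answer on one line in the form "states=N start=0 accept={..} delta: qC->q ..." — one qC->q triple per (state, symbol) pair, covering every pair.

states=4 start=0 accept={2,3} delta: 0a->0 0b->0 0c->1 1a->0 1b->2 1c->1 2a->0 2b->3 2c->0 3a->1 3b->0 3c->0

Fold the examples into a partial DFA from state 0: repeatedly fix the first undefined (state, symbol) met by the shortest-then-alphabetical prefix, trying targets in increasing order and rejecting any under which an Accept and a Reject string meet in one state with the same remainder; add a state when all current targets are rejected. Accepting states are where Accept strings end.
a: 0a undefined. 0a->0: ok.
b: 0b undefined. 0b->0: ok.
c: 0c undefined. 0c->0: no, ccbbab/aa meet in 0. Open state 1: 0c->1.
ca: 1a undefined. 1a->0: ok.
cb: 1b undefined. 1b->0: no, cbb/aa meet in 0. 1b->1: no, cbb/aaabbc meet in 1. Open state 2: 1b->2.
cc: 1c undefined. 1c->0: no, ccbbab/aa meet in 0. 1c->1: ok.
cba: 2a undefined. 2a->0: ok.
cbb: 2b undefined. 2b->0: no, ccbbab/aa meet in 0. 2b->1: no, ccbbab/aa meet in 0. 2b->2: no, ccbbab/aa meet in 0. Open state 3: 2b->3.
cbc: 2c undefined. 2c->0: ok.
cbbc: 3c undefined. 3c->0: ok.
acbbb: 3b undefined. 3b->0: ok.
ccbba: 3a undefined. 3a->0: no, ccbbab/aa meet in 0. 3a->1: ok.
All examples now run through 4 states with every (state, symbol) defined. Accept strings end in {2,3}, Reject strings end in {0,1}; accept={2,3}.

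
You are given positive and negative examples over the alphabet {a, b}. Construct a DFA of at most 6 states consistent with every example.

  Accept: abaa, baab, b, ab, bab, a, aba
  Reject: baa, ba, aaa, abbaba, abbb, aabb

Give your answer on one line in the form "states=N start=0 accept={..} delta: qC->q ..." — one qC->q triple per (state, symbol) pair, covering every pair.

states=5 start=0 accept={1,3} delta: 0a->1 0b->1 1a->2 1b->3 2a->0 2b->3 3a->3 3b->4 4a->0 4b->0

State merging on the prefix tree: take the shortest (then alphabetical) example prefix whose next move is undefined and point that move at state 0, else 1, else 2, ...; a target is out if some Accept/Reject pair would then sit in one state with the same input left (inseparable). If every existing state is out, open a new one.
a: 0a undefined. 0a->0: no, abaa/baa meet in 0 with "baa" left. Open state 1: 0a->1.
b: 0b undefined. 0b->0: no, a/ba meet in 1. 0b->1: ok.
aa: 1a undefined. 1a->0: no, baab/aabb meet in 1 with "b" left. 1a->1: no, b/baa meet in 1. Open state 2: 1a->2.
ab: 1b undefined. 1b->0: no, abaa/ba meet in 2. 1b->1: no, abaa/baa meet in 2 with "a" left. 1b->2: no, ab/ba meet in 2. Open state 3: 1b->3.
aaa: 2a undefined. 2a->0: ok.
aab: 2b undefined. 2b->0: no, baab/aabb meet in 1. 2b->1: no, ab/aabb meet in 3. 2b->2: no, bab/ba meet in 2. 2b->3: ok.
aba: 3a undefined. 3a->0: no, aba/baa meet in 0. 3a->1: no, abaa/ba meet in 2. 3a->2: no, abaa/baa meet in 0. 3a->3: ok.
abb: 3b undefined. 3b->0: no, abaa/abbaba meet in 3. 3b->1: no, abaa/abbaba meet in 3. 3b->2: no, abaa/abbb meet in 3. 3b->3: no, abaa/abbaba meet in 3. Open state 4: 3b->4.
abba: 4a undefined. 4a->0: ok.
abbb: 4b undefined. 4b->0: ok.
All examples now run through 5 states with every (state, symbol) defined. Accept strings end in {1,3}, Reject strings end in {0,2,4}; accept={1,3}.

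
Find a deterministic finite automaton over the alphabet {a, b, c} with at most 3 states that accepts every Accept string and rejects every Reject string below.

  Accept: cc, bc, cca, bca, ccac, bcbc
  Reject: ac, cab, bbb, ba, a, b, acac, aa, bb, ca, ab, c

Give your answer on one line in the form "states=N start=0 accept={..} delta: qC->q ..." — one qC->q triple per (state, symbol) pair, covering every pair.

states=3 start=0 accept={2} delta: 0a->0 0b->1 0c->1 1a->0 1b->0 1c->2 2a->2 2b->1 2c->2

Fold the examples into a partial DFA from state 0: repeatedly fix the first undefined (state, symbol) met by the shortest-then-alphabetical prefix, trying targets in increasing order and rejecting any under which an Accept and a Reject string meet in one state with the same remainder; add a state when all current targets are rejected. Accepting states are where Accept strings end.
a: 0a undefined. 0a->0: ok.
b: 0b undefined. 0b->0: no, bc/ac meet in 0 with "c" left. Open state 1: 0b->1.
c: 0c undefined. 0c->0: no, cc/ac meet in 0. 0c->1: ok.
ba: 1a undefined. 1a->0: ok.
bb: 1b undefined. 1b->0: ok.
bc: 1c undefined. 1c->0: no, cc/ba meet in 0. 1c->1: no, cc/ac meet in 1. Open state 2: 1c->2.
bca: 2a undefined. 2a->0: no, cca/ba meet in 0. 2a->1: no, cca/ac meet in 1. 2a->2: ok.
bcb: 2b undefined. 2b->0: no, bcbc/ac meet in 1. 2b->1: ok.
ccac: 2c undefined. 2c->0: no, ccac/ba meet in 0. 2c->1: no, ccac/ac meet in 1. 2c->2: ok.
All examples now run through 3 states with every (state, symbol) defined. Accept strings end in {2}, Reject strings end in {0,1}; accept={2}.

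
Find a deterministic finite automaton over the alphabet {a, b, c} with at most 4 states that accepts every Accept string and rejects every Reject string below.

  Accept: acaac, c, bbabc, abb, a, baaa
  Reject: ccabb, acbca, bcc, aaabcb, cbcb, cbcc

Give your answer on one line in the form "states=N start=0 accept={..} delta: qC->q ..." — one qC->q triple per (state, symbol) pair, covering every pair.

states=3 start=0 accept={0,1} delta: 0a->0 0b->0 0c->1 1a->0 1b->2 1c->2 2a->2 2b->2 2c->2

Grow the machine one transition at a time. Run the examples from 0; the earliest place one falls off (shortest prefix, ties alphabetical) gets sent to the lowest-numbered state that keeps every Accept/Reject pair distinguishable — a pair clashes when both reach the same state with identical unread suffix — and to a fresh state only if none does.
a: 0a undefined. 0a->0: ok.
b: 0b undefined. 0b->0: ok.
c: 0c undefined. 0c->0: no, acaac/ccabb meet in 0. Open state 1: 0c->1.
cb: 1b undefined. 1b->0: no, abb/aaabcb meet in 0. 1b->1: no, c/aaabcb meet in 1. Open state 2: 1b->2.
cc: 1c undefined. 1c->0: no, abb/ccabb meet in 0. 1c->1: no, c/bcc meet in 1. 1c->2: ok.
aca: 1a undefined. 1a->0: ok.
cbc: 2c undefined. 2c->0: no, acaac/cbcc meet in 1. 2c->1: no, abb/acbca meet in 0. 2c->2: ok.
cca: 2a undefined. 2a->0: no, abb/ccabb meet in 0. 2a->1: no, acaac/acbca meet in 1. 2a->2: ok.
cbcb: 2b undefined. 2b->0: no, abb/ccabb meet in 0. 2b->1: no, acaac/cbcb meet in 1. 2b->2: ok.
All examples now run through 3 states with every (state, symbol) defined. Accept strings end in {0,1}, Reject strings end in {2}; accept={0,1}.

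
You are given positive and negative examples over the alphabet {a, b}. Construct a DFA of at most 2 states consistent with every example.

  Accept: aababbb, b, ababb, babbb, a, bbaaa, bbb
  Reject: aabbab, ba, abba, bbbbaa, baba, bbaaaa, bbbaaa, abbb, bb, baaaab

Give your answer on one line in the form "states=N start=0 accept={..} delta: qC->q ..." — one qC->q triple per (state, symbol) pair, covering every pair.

states=2 start=0 accept={1} delta: 0a->1 0b->1 1a->0 1b->0

Fold the examples into a partial DFA from state 0: repeatedly fix the first undefined (state, symbol) met by the shortest-then-alphabetical prefix, trying targets in increasing order and rejecting any under which an Accept and a Reject string meet in one state with the same remainder; add a state when all current targets are rejected. Accepting states are where Accept strings end.
a: 0a undefined. 0a->0: no, bbb/abbb meet in 0 with "bbb" left. Open state 1: 0a->1.
b: 0b undefined. 0b->0: no, b/bb meet in 0. 0b->1: ok.
aa: 1a undefined. 1a->0: ok.
ab: 1b undefined. 1b->0: ok.
All examples now run through 2 states with every (state, symbol) defined. Accept strings end in {1}, Reject strings end in {0}; accept={1}.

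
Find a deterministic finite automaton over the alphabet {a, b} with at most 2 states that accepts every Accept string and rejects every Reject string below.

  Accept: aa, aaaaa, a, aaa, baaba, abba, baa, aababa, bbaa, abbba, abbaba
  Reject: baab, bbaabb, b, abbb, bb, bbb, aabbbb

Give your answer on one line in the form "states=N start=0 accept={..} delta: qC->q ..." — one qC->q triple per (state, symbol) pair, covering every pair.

Grow the machine one transition at a time. Run the examples from 0; the earliest place one falls off (shortest prefix, ties alphabetical) gets sent to the lowest-numbered state that keeps every Accept/Reject pair distinguishable — a pair clashes when both reach the same state with identical unread suffix — and to a fresh state only if none does.
a: 0a undefined. 0a->0: ok.
b: 0b undefined. 0b->0: no, aa/baab meet in 0. Open state 1: 0b->1.
ba: 1a undefined. 1a->0: ok.
bb: 1b undefined. 1b->0: no, aa/bbaabb meet in 0. 1b->1: ok.
All examples now run through 2 states with every (state, symbol) defined. Accept strings end in {0}, Reject strings end in {1}; accept={0}.

states=2 start=0 accept={0} delta: 0a->0 0b->1 1a->0 1b->1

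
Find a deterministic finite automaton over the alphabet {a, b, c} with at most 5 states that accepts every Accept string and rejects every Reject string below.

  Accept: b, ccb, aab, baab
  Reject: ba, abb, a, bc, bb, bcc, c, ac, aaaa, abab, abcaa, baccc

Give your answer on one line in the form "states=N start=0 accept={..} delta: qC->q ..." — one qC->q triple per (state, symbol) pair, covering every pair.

State merging on the prefix tree: take the shortest (then alphabetical) example prefix whose next move is undefined and point that move at state 0, else 1, else 2, ...; a target is out if some Accept/Reject pair would then sit in one state with the same input left (inseparable). If every existing state is out, open a new one.
a: 0a undefined. 0a->0: ok.
b: 0b undefined. 0b->0: no, b/ba meet in 0. Open state 1: 0b->1.
c: 0c undefined. 0c->0: ok.
ba: 1a undefined. 1a->0: no, b/abab meet in 1. 1a->1: no, b/ba meet in 1. Open state 2: 1a->2.
bb: 1b undefined. 1b->0: ok.
bc: 1c undefined. 1c->0: ok.
baa: 2a undefined. 2a->0: ok.
bac: 2c undefined. 2c->0: ok.
abab: 2b undefined. 2b->0: ok.
All examples now run through 3 states with every (state, symbol) defined. Accept strings end in {1}, Reject strings end in {0,2}; accept={1}.

states=3 start=0 accept={1} delta: 0a->0 0b->1 0c->0 1a->2 1b->0 1c->0 2a->0 2b->0 2c->0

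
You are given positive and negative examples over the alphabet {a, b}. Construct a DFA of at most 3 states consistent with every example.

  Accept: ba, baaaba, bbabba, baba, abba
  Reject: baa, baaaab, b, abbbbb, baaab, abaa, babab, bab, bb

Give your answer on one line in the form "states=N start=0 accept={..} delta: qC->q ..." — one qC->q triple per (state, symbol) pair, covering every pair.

State merging on the prefix tree: take the shortest (then alphabetical) example prefix whose next move is undefined and point that move at state 0, else 1, else 2, ...; a target is out if some Accept/Reject pair would then sit in one state with the same input left (inseparable). If every existing state is out, open a new one.
a: 0a undefined. 0a->0: ok.
b: 0b undefined. 0b->0: no, ba/baa meet in 0. Open state 1: 0b->1.
ba: 1a undefined. 1a->0: no, ba/baa meet in 0. 1a->1: no, ba/baa meet in 1. Open state 2: 1a->2.
bb: 1b undefined. 1b->0: no, bbabba/bb meet in 0. 1b->1: ok.
baa: 2a undefined. 2a->0: ok.
bab: 2b undefined. 2b->0: no, baba/baa meet in 0. 2b->1: ok.
All examples now run through 3 states with every (state, symbol) defined. Accept strings end in {2}, Reject strings end in {0,1}; accept={2}.

states=3 start=0 accept={2} delta: 0a->0 0b->1 1a->2 1b->1 2a->0 2b->1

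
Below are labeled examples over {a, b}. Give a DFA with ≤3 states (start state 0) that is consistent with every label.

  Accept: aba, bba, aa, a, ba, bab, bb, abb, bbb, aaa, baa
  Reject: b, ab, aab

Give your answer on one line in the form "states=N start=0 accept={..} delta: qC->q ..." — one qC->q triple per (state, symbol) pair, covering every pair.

Fold the examples into a partial DFA from state 0: repeatedly fix the first undefined (state, symbol) met by the shortest-then-alphabetical prefix, trying targets in increasing order and rejecting any under which an Accept and a Reject string meet in one state with the same remainder; add a state when all current targets are rejected. Accepting states are where Accept strings end.
a: 0a undefined. 0a->0: ok.
b: 0b undefined. 0b->0: no, aba/b meet in 0. Open state 1: 0b->1.
ba: 1a undefined. 1a->0: no, bab/b meet in 1. 1a->1: no, aba/b meet in 1. Open state 2: 1a->2.
bb: 1b undefined. 1b->0: no, bbb/b meet in 1. 1b->1: no, bb/b meet in 1. 1b->2: ok.
baa: 2a undefined. 2a->0: ok.
bab: 2b undefined. 2b->0: ok.
All examples now run through 3 states with every (state, symbol) defined. Accept strings end in {0,2}, Reject strings end in {1}; accept={0,2}.

states=3 start=0 accept={0,2} delta: 0a->0 0b->1 1a->2 1b->2 2a->0 2b->0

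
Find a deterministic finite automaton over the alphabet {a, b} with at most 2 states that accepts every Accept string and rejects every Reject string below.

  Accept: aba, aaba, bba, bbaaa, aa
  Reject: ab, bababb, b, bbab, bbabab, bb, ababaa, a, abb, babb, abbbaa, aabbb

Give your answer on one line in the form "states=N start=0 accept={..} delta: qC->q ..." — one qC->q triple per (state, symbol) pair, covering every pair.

State merging on the prefix tree: take the shortest (then alphabetical) example prefix whose next move is undefined and point that move at state 0, else 1, else 2, ...; a target is out if some Accept/Reject pair would then sit in one state with the same input left (inseparable). If every existing state is out, open a new one.
a: 0a undefined. 0a->0: no, aa/a meet in 0. Open state 1: 0a->1.
b: 0b undefined. 0b->0: no, bba/a meet in 1. 0b->1: ok.
aa: 1a undefined. 1a->0: ok.
ab: 1b undefined. 1b->0: no, aba/b meet in 1. 1b->1: ok.
All examples now run through 2 states with every (state, symbol) defined. Accept strings end in {0}, Reject strings end in {1}; accept={0}.

states=2 start=0 accept={0} delta: 0a->1 0b->1 1a->0 1b->1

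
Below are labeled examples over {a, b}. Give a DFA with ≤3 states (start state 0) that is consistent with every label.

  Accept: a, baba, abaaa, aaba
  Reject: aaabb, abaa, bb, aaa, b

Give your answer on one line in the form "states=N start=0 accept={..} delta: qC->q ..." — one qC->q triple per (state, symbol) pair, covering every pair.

states=3 start=0 accept={1,2} delta: 0a->1 0b->0 1a->2 1b->1 2a->0 2b->0

Grow the machine one transition at a time. Run the examples from 0; the earliest place one falls off (shortest prefix, ties alphabetical) gets sent to the lowest-numbered state that keeps every Accept/Reject pair distinguishable — a pair clashes when both reach the same state with identical unread suffix — and to a fresh state only if none does.
a: 0a undefined. 0a->0: no, a/aaa meet in 0. Open state 1: 0a->1.
b: 0b undefined. 0b->0: ok.
aa: 1a undefined. 1a->0: no, a/aaa meet in 1. 1a->1: no, a/aaa meet in 1. Open state 2: 1a->2.
ab: 1b undefined. 1b->0: no, abaaa/aaa meet in 2 with "a" left. 1b->1: ok.
aaa: 2a undefined. 2a->0: ok.
aab: 2b undefined. 2b->0: ok.
All examples now run through 3 states with every (state, symbol) defined. Accept strings end in {1,2}, Reject strings end in {0}; accept={1,2}.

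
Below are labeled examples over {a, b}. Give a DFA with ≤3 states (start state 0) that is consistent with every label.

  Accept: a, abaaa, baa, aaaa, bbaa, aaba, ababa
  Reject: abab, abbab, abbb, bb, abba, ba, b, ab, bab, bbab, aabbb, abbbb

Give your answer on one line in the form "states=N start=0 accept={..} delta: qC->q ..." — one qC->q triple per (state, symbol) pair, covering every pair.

states=3 start=0 accept={1} delta: 0a->1 0b->2 1a->1 1b->0 2a->0 2b->0

Fold the examples into a partial DFA from state 0: repeatedly fix the first undefined (state, symbol) met by the shortest-then-alphabetical prefix, trying targets in increasing order and rejecting any under which an Accept and a Reject string meet in one state with the same remainder; add a state when all current targets are rejected. Accepting states are where Accept strings end.
a: 0a undefined. 0a->0: no, aaba/ba meet in 0 with "ba" left. Open state 1: 0a->1.
b: 0b undefined. 0b->0: no, a/ba meet in 1. 0b->1: no, a/b meet in 1. Open state 2: 0b->2.
aa: 1a undefined. 1a->0: no, aaba/ba meet in 2 with "a" left. 1a->1: ok.
ab: 1b undefined. 1b->0: ok.
ba: 2a undefined. 2a->0: ok.
bb: 2b undefined. 2b->0: ok.
All examples now run through 3 states with every (state, symbol) defined. Accept strings end in {1}, Reject strings end in {0,2}; accept={1}.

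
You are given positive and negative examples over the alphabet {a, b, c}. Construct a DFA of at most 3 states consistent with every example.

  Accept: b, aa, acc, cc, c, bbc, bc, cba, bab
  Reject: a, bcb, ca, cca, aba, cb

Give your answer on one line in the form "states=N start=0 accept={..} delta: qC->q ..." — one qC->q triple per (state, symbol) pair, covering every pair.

State merging on the prefix tree: take the shortest (then alphabetical) example prefix whose next move is undefined and point that move at state 0, else 1, else 2, ...; a target is out if some Accept/Reject pair would then sit in one state with the same input left (inseparable). If every existing state is out, open a new one.
a: 0a undefined. 0a->0: no, aa/a meet in 0. Open state 1: 0a->1.
b: 0b undefined. 0b->0: ok.
c: 0c undefined. 0c->0: no, b/bcb meet in 0. 0c->1: no, aa/ca meet in 1 with "a" left. Open state 2: 0c->2.
aa: 1a undefined. 1a->0: ok.
ab: 1b undefined. 1b->0: ok.
ac: 1c undefined. 1c->0: ok.
ca: 2a undefined. 2a->0: no, b/ca meet in 0. 2a->1: ok.
cb: 2b undefined. 2b->0: no, b/bcb meet in 0. 2b->1: ok.
cc: 2c undefined. 2c->0: ok.
All examples now run through 3 states with every (state, symbol) defined. Accept strings end in {0,2}, Reject strings end in {1}; accept={0,2}.

states=3 start=0 accept={0,2} delta: 0a->1 0b->0 0c->2 1a->0 1b->0 1c->0 2a->1 2b->1 2c->0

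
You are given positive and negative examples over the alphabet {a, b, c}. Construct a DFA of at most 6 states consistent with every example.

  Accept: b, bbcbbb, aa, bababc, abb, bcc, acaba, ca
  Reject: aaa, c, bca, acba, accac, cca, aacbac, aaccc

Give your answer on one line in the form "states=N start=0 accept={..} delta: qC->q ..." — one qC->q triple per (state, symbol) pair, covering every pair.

states=5 start=0 accept={0,1,3,4} delta: 0a->1 0b->1 0c->2 1a->3 1b->0 1c->3 2a->0 2b->1 2c->3 3a->2 3b->3 3c->4 4a->0 4b->2 4c->0

Fold the examples into a partial DFA from state 0: repeatedly fix the first undefined (state, symbol) met by the shortest-then-alphabetical prefix, trying targets in increasing order and rejecting any under which an Accept and a Reject string meet in one state with the same remainder; add a state when all current targets are rejected. Accepting states are where Accept strings end.
a: 0a undefined. 0a->0: no, aa/aaa meet in 0. Open state 1: 0a->1.
b: 0b undefined. 0b->0: no, ca/bca meet in 0 with "ca" left. 0b->1: ok.
c: 0c undefined. 0c->0: no, b/cca meet in 1. 0c->1: no, b/c meet in 1. Open state 2: 0c->2.
aa: 1a undefined. 1a->0: no, b/aaa meet in 1. 1a->1: no, b/aaa meet in 1. 1a->2: no, aa/c meet in 2. Open state 3: 1a->3.
ab: 1b undefined. 1b->0: ok.
ac: 1c undefined. 1c->0: no, b/bca meet in 1. 1c->1: no, b/acba meet in 1. 1c->2: no, ca/bca meet in 2 with "a" left. 1c->3: ok.
ca: 2a undefined. 2a->0: ok.
cc: 2c undefined. 2c->0: no, b/cca meet in 1. 2c->1: no, aa/cca meet in 3. 2c->2: no, ca/cca meet in 0. 2c->3: ok.
aaa: 3a undefined. 3a->0: no, ca/aaa meet in 0. 3a->1: no, b/aaa meet in 1. 3a->2: ok.
aac: 3c undefined. 3c->0: no, aa/accac meet in 3. 3c->1: no, b/accac meet in 1. 3c->2: no, bcc/aaa meet in 2. 3c->3: no, aa/accac meet in 3. Open state 4: 3c->4.
acb: 3b undefined. 3b->0: no, b/acba meet in 1. 3b->1: no, aa/acba meet in 3. 3b->2: no, ca/acba meet in 0. 3b->3: ok.
aacb: 4b undefined. 4b->0: no, aa/aacbac meet in 3. 4b->1: no, bcc/aacbac meet in 4. 4b->2: ok.
aacc: 4c undefined. 4c->0: ok.
acab: 2b undefined. 2b->0: no, bababc/aaa meet in 2. 2b->1: ok.
acca: 4a undefined. 4a->0: ok.
All examples now run through 5 states with every (state, symbol) defined. Accept strings end in {0,1,3,4}, Reject strings end in {2}; accept={0,1,3,4}.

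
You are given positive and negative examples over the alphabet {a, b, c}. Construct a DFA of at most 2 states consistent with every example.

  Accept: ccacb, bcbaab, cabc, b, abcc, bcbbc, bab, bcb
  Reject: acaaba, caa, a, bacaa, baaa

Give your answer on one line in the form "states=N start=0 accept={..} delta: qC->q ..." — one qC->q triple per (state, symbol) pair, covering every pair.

states=2 start=0 accept={1} delta: 0a->0 0b->1 0c->0 1a->0 1b->1 1c->1

Fold the examples into a partial DFA from state 0: repeatedly fix the first undefined (state, symbol) met by the shortest-then-alphabetical prefix, trying targets in increasing order and rejecting any under which an Accept and a Reject string meet in one state with the same remainder; add a state when all current targets are rejected. Accepting states are where Accept strings end.
a: 0a undefined. 0a->0: ok.
b: 0b undefined. 0b->0: no, b/a meet in 0. Open state 1: 0b->1.
c: 0c undefined. 0c->0: ok.
ba: 1a undefined. 1a->0: ok.
bc: 1c undefined. 1c->0: no, cabc/acaaba meet in 0. 1c->1: ok.
bcb: 1b undefined. 1b->0: no, bcb/acaaba meet in 0. 1b->1: ok.
All examples now run through 2 states with every (state, symbol) defined. Accept strings end in {1}, Reject strings end in {0}; accept={1}.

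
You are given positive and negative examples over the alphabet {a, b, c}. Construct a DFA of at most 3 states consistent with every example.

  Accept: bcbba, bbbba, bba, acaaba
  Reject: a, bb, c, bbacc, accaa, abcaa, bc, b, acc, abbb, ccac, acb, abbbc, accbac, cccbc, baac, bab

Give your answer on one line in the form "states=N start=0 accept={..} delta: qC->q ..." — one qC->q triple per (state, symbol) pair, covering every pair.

states=3 start=0 accept={2} delta: 0a->0 0b->1 0c->0 1a->2 1b->1 1c->0 2a->0 2b->0 2c->0

State merging on the prefix tree: take the shortest (then alphabetical) example prefix whose next move is undefined and point that move at state 0, else 1, else 2, ...; a target is out if some Accept/Reject pair would then sit in one state with the same input left (inseparable). If every existing state is out, open a new one.
a: 0a undefined. 0a->0: ok.
b: 0b undefined. 0b->0: no, bbbba/a meet in 0. Open state 1: 0b->1.
c: 0c undefined. 0c->0: ok.
ba: 1a undefined. 1a->0: no, acaaba/a meet in 0. 1a->1: no, acaaba/b meet in 1. Open state 2: 1a->2.
bb: 1b undefined. 1b->0: no, bbbba/a meet in 0. 1b->1: ok.
bc: 1c undefined. 1c->0: ok.
baa: 2a undefined. 2a->0: ok.
bab: 2b undefined. 2b->0: ok.
bbac: 2c undefined. 2c->0: ok.
All examples now run through 3 states with every (state, symbol) defined. Accept strings end in {2}, Reject strings end in {0,1}; accept={2}.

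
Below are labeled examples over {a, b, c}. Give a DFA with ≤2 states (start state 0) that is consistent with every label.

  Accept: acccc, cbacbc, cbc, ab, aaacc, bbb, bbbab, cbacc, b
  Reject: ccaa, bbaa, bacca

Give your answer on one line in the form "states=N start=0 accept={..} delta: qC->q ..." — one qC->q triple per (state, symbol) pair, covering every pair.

State merging on the prefix tree: take the shortest (then alphabetical) example prefix whose next move is undefined and point that move at state 0, else 1, else 2, ...; a target is out if some Accept/Reject pair would then sit in one state with the same input left (inseparable). If every existing state is out, open a new one.
a: 0a undefined. 0a->0: ok.
b: 0b undefined. 0b->0: no, ab/bbaa meet in 0. Open state 1: 0b->1.
c: 0c undefined. 0c->0: no, acccc/ccaa meet in 0. 0c->1: ok.
ba: 1a undefined. 1a->0: ok.
bb: 1b undefined. 1b->0: ok.
cc: 1c undefined. 1c->0: no, acccc/ccaa meet in 0. 1c->1: ok.
All examples now run through 2 states with every (state, symbol) defined. Accept strings end in {1}, Reject strings end in {0}; accept={1}.

states=2 start=0 accept={1} delta: 0a->0 0b->1 0c->1 1a->0 1b->0 1c->1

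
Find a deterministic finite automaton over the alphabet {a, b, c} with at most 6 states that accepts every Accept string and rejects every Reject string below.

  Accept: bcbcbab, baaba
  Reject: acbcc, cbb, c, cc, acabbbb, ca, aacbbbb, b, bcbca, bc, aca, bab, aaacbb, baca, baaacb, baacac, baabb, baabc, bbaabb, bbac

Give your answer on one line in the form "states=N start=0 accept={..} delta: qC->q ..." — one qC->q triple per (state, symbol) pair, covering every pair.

State merging on the prefix tree: take the shortest (then alphabetical) example prefix whose next move is undefined and point that move at state 0, else 1, else 2, ...; a target is out if some Accept/Reject pair would then sit in one state with the same input left (inseparable). If every existing state is out, open a new one.
a: 0a undefined. 0a->0: ok.
b: 0b undefined. 0b->0: no, baaba/b meet in 0. Open state 1: 0b->1.
c: 0c undefined. 0c->0: ok.
ba: 1a undefined. 1a->0: no, baaba/c meet in 0. 1a->1: ok.
bb: 1b undefined. 1b->0: no, baaba/cbb meet in 0. 1b->1: no, baaba/cbb meet in 1. Open state 2: 1b->2.
bc: 1c undefined. 1c->0: no, bcbcbab/cbb meet in 2. 1c->1: ok.
bba: 2a undefined. 2a->0: no, baaba/c meet in 0. 2a->1: no, baaba/acbcc meet in 1. 2a->2: no, baaba/cbb meet in 2. Open state 3: 2a->3.
bbaa: 3a undefined. 3a->0: ok.
bbac: 3c undefined. 3c->0: ok.
bcbc: 2c undefined. 2c->0: no, bcbcbab/cbb meet in 2. 2c->1: ok.
baabb: 2b undefined. 2b->0: ok.
bcbcbab: 3b undefined. 3b->0: no, bcbcbab/c meet in 0. 3b->1: no, bcbcbab/acbcc meet in 1. 3b->2: no, bcbcbab/cbb meet in 2. 3b->3: ok.
All examples now run through 4 states with every (state, symbol) defined. Accept strings end in {3}, Reject strings end in {0,1,2}; accept={3}.

states=4 start=0 accept={3} delta: 0a->0 0b->1 0c->0 1a->1 1b->2 1c->1 2a->3 2b->0 2c->1 3a->0 3b->3 3c->0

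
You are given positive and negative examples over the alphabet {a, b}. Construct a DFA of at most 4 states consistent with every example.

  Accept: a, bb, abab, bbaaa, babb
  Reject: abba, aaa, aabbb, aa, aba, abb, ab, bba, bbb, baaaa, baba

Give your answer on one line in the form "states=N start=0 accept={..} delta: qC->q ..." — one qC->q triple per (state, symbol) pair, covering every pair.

states=4 start=0 accept={1} delta: 0a->1 0b->2 1a->2 1b->3 2a->0 2b->1 3a->2 3b->2

Fold the examples into a partial DFA from state 0: repeatedly fix the first undefined (state, symbol) met by the shortest-then-alphabetical prefix, trying targets in increasing order and rejecting any under which an Accept and a Reject string meet in one state with the same remainder; add a state when all current targets are rejected. Accepting states are where Accept strings end.
a: 0a undefined. 0a->0: no, a/aaa meet in 0. Open state 1: 0a->1.
b: 0b undefined. 0b->0: no, a/bba meet in 1. 0b->1: no, bb/ab meet in 1 with "b" left. Open state 2: 0b->2.
aa: 1a undefined. 1a->0: no, a/aaa meet in 1. 1a->1: no, a/aaa meet in 1. 1a->2: ok.
ab: 1b undefined. 1b->0: no, a/aba meet in 1. 1b->1: no, a/abb meet in 1. 1b->2: no, bb/abb meet in 2 with "b" left. Open state 3: 1b->3.
ba: 2a undefined. 2a->0: ok.
bb: 2b undefined. 2b->0: no, a/bba meet in 1. 2b->1: ok.
aba: 3a undefined. 3a->0: no, abab/aa meet in 2. 3a->1: no, a/aba meet in 1. 3a->2: ok.
abb: 3b undefined. 3b->0: no, a/abba meet in 1. 3b->1: no, a/aabbb meet in 1. 3b->2: ok.
All examples now run through 4 states with every (state, symbol) defined. Accept strings end in {1}, Reject strings end in {0,2,3}; accept={1}.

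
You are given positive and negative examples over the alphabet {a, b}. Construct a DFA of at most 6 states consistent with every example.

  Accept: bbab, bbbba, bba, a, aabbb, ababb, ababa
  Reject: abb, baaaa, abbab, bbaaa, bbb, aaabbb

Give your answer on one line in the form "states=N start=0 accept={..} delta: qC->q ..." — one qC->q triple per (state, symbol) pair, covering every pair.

states=4 start=0 accept={1,2} delta: 0a->1 0b->0 1a->2 1b->2 2a->3 2b->3 3a->0 3b->1

Grow the machine one transition at a time. Run the examples from 0; the earliest place one falls off (shortest prefix, ties alphabetical) gets sent to the lowest-numbered state that keeps every Accept/Reject pair distinguishable — a pair clashes when both reach the same state with identical unread suffix — and to a fresh state only if none does.
a: 0a undefined. 0a->0: no, bbab/abbab meet in 0 with "bbab" left. Open state 1: 0a->1.
b: 0b undefined. 0b->0: ok.
aa: 1a undefined. 1a->0: no, bbbba/bbaaa meet in 1. 1a->1: no, bbbba/baaaa meet in 1. Open state 2: 1a->2.
ab: 1b undefined. 1b->0: no, bbab/abb meet in 0. 1b->1: no, bbab/abb meet in 1. 1b->2: ok.
aaa: 2a undefined. 2a->0: no, bbbba/baaaa meet in 1. 2a->1: no, bbab/baaaa meet in 2. 2a->2: no, bbab/baaaa meet in 2. Open state 3: 2a->3.
aab: 2b undefined. 2b->0: no, bbab/abbab meet in 2. 2b->1: no, bbbba/abb meet in 1. 2b->2: no, bbab/abb meet in 2. 2b->3: ok.
aaab: 3b undefined. 3b->0: no, aabbb/bbb meet in 0. 3b->1: ok.
abba: 3a undefined. 3a->0: ok.
All examples now run through 4 states with every (state, symbol) defined. Accept strings end in {1,2}, Reject strings end in {0,3}; accept={1,2}.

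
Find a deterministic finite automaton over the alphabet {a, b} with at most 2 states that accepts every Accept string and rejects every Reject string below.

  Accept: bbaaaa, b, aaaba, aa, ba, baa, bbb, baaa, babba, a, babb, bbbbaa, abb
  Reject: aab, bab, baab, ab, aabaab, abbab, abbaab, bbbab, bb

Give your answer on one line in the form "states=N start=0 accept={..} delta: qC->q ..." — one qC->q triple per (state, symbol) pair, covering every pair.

states=2 start=0 accept={1} delta: 0a->1 0b->1 1a->1 1b->0

State merging on the prefix tree: take the shortest (then alphabetical) example prefix whose next move is undefined and point that move at state 0, else 1, else 2, ...; a target is out if some Accept/Reject pair would then sit in one state with the same input left (inseparable). If every existing state is out, open a new one.
a: 0a undefined. 0a->0: no, b/aab meet in 0 with "b" left. Open state 1: 0a->1.
b: 0b undefined. 0b->0: no, b/bb meet in 0. 0b->1: ok.
aa: 1a undefined. 1a->0: no, b/aab meet in 1. 1a->1: ok.
ab: 1b undefined. 1b->0: ok.
All examples now run through 2 states with every (state, symbol) defined. Accept strings end in {1}, Reject strings end in {0}; accept={1}.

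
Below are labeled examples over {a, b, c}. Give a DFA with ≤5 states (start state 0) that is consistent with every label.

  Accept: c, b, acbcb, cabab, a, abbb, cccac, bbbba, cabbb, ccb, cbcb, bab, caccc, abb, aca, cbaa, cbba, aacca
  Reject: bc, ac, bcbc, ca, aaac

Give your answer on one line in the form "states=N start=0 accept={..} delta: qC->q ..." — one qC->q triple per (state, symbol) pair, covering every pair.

states=3 start=0 accept={1,2} delta: 0a->1 0b->1 0c->1 1a->0 1b->2 1c->0 2a->2 2b->2 2c->0

State merging on the prefix tree: take the shortest (then alphabetical) example prefix whose next move is undefined and point that move at state 0, else 1, else 2, ...; a target is out if some Accept/Reject pair would then sit in one state with the same input left (inseparable). If every existing state is out, open a new one.
a: 0a undefined. 0a->0: no, c/ac meet in 0 with "c" left. Open state 1: 0a->1.
b: 0b undefined. 0b->0: no, c/bc meet in 0 with "c" left. 0b->1: ok.
c: 0c undefined. 0c->0: no, b/ca meet in 1. 0c->1: ok.
aa: 1a undefined. 1a->0: ok.
ab: 1b undefined. 1b->0: no, abbb/ca meet in 0. 1b->1: no, bbbba/ca meet in 0. Open state 2: 1b->2.
ac: 1c undefined. 1c->0: ok.
abb: 2b undefined. 2b->0: no, bbbba/bc meet in 0. 2b->1: no, cbba/bc meet in 0. 2b->2: ok.
cba: 2a undefined. 2a->0: no, bbbba/bc meet in 0. 2a->1: no, cbaa/bc meet in 0. 2a->2: ok.
cbc: 2c undefined. 2c->0: ok.
All examples now run through 3 states with every (state, symbol) defined. Accept strings end in {1,2}, Reject strings end in {0}; accept={1,2}.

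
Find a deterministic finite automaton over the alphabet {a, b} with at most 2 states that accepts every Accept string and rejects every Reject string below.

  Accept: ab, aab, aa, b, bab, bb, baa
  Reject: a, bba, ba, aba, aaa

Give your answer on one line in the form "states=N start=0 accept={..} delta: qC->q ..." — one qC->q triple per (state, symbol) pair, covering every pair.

Grow the machine one transition at a time. Run the examples from 0; the earliest place one falls off (shortest prefix, ties alphabetical) gets sent to the lowest-numbered state that keeps every Accept/Reject pair distinguishable — a pair clashes when both reach the same state with identical unread suffix — and to a fresh state only if none does.
a: 0a undefined. 0a->0: no, aa/a meet in 0. Open state 1: 0a->1.
b: 0b undefined. 0b->0: ok.
aa: 1a undefined. 1a->0: ok.
ab: 1b undefined. 1b->0: ok.
All examples now run through 2 states with every (state, symbol) defined. Accept strings end in {0}, Reject strings end in {1}; accept={0}.

states=2 start=0 accept={0} delta: 0a->1 0b->0 1a->0 1b->0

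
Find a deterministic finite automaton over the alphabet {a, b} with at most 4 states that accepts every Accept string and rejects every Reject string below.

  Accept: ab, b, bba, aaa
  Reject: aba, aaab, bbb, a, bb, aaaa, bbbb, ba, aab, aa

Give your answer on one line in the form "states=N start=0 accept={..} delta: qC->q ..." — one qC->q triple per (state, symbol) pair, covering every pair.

states=4 start=0 accept={0,2} delta: 0a->1 0b->2 1a->3 1b->0 2a->1 2b->3 3a->2 3b->3

Grow the machine one transition at a time. Run the examples from 0; the earliest place one falls off (shortest prefix, ties alphabetical) gets sent to the lowest-numbered state that keeps every Accept/Reject pair distinguishable — a pair clashes when both reach the same state with identical unread suffix — and to a fresh state only if none does.
a: 0a undefined. 0a->0: no, ab/aaab meet in 0 with "b" left. Open state 1: 0a->1.
b: 0b undefined. 0b->0: no, b/bbb meet in 0. 0b->1: no, ab/bb meet in 1 with "b" left. Open state 2: 0b->2.
aa: 1a undefined. 1a->0: no, ab/aaab meet in 1 with "b" left. 1a->1: no, ab/aaab meet in 1 with "b" left. 1a->2: no, b/aa meet in 2. Open state 3: 1a->3.
ab: 1b undefined. 1b->0: ok.
ba: 2a undefined. 2a->0: no, ab/ba meet in 0. 2a->1: ok.
bb: 2b undefined. 2b->0: no, ab/bb meet in 0. 2b->1: no, ab/bbb meet in 0. 2b->2: no, b/bbb meet in 2. 2b->3: ok.
aaa: 3a undefined. 3a->0: no, b/aaab meet in 2. 3a->1: no, ab/aaab meet in 0. 3a->2: ok.
aab: 3b undefined. 3b->0: no, ab/bbb meet in 0. 3b->1: no, ab/bbbb meet in 0. 3b->2: no, b/bbb meet in 2. 3b->3: ok.
All examples now run through 4 states with every (state, symbol) defined. Accept strings end in {0,2}, Reject strings end in {1,3}; accept={0,2}.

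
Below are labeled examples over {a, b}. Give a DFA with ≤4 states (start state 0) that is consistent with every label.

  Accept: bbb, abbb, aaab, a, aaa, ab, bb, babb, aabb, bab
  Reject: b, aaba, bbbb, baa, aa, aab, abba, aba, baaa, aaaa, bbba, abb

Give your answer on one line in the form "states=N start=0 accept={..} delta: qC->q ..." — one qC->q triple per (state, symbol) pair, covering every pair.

State merging on the prefix tree: take the shortest (then alphabetical) example prefix whose next move is undefined and point that move at state 0, else 1, else 2, ...; a target is out if some Accept/Reject pair would then sit in one state with the same input left (inseparable). If every existing state is out, open a new one.
a: 0a undefined. 0a->0: no, aaab/b meet in 0 with "b" left. Open state 1: 0a->1.
b: 0b undefined. 0b->0: no, bbb/b meet in 0. 0b->1: no, bbb/abb meet in 1 with "bb" left. Open state 2: 0b->2.
aa: 1a undefined. 1a->0: ok.
ab: 1b undefined. 1b->0: no, aaab/aa meet in 0. 1b->1: no, abbb/abb meet in 1. 1b->2: no, aaab/b meet in 2. Open state 3: 1b->3.
ba: 2a undefined. 2a->0: no, a/baa meet in 1. 2a->1: no, a/aaba meet in 1. 2a->2: ok.
bb: 2b undefined. 2b->0: no, bbb/b meet in 2. 2b->1: ok.
aba: 3a undefined. 3a->0: ok.
abb: 3b undefined. 3b->0: no, abbb/b meet in 2. 3b->1: no, a/bbbb meet in 1. 3b->2: ok.
All examples now run through 4 states with every (state, symbol) defined. Accept strings end in {1,3}, Reject strings end in {0,2}; accept={1,3}.

states=4 start=0 accept={1,3} delta: 0a->1 0b->2 1a->0 1b->3 2a->2 2b->1 3a->0 3b->2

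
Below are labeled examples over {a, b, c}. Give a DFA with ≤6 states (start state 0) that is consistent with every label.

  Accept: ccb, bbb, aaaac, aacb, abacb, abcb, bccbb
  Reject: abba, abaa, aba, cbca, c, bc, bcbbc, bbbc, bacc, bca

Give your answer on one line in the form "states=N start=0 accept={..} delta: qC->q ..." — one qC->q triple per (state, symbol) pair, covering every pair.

Grow the machine one transition at a time. Run the examples from 0; the earliest place one falls off (shortest prefix, ties alphabetical) gets sent to the lowest-numbered state that keeps every Accept/Reject pair distinguishable — a pair clashes when both reach the same state with identical unread suffix — and to a fresh state only if none does.
a: 0a undefined. 0a->0: no, aaaac/c meet in 0 with "c" left. Open state 1: 0a->1.
b: 0b undefined. 0b->0: ok.
c: 0c undefined. 0c->0: no, ccb/c meet in 0. 0c->1: ok.
aa: 1a undefined. 1a->0: no, bbb/bca meet in 0. 1a->1: ok.
ab: 1b undefined. 1b->0: ok.
cc: 1c undefined. 1c->0: ok.
All examples now run through 2 states with every (state, symbol) defined. Accept strings end in {0}, Reject strings end in {1}; accept={0}.

states=2 start=0 accept={0} delta: 0a->1 0b->0 0c->1 1a->1 1b->0 1c->0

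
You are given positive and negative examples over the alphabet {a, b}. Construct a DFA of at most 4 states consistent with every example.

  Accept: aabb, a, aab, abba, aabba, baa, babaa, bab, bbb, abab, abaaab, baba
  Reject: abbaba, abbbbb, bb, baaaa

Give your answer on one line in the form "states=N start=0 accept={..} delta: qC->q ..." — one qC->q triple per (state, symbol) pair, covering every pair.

states=4 start=0 accept={0,1,3} delta: 0a->1 0b->1 1a->2 1b->2 2a->0 2b->3 3a->0 3b->0

Fold the examples into a partial DFA from state 0: repeatedly fix the first undefined (state, symbol) met by the shortest-then-alphabetical prefix, trying targets in increasing order and rejecting any under which an Accept and a Reject string meet in one state with the same remainder; add a state when all current targets are rejected. Accepting states are where Accept strings end.
a: 0a undefined. 0a->0: no, aabb/bb meet in 0 with "bb" left. Open state 1: 0a->1.
b: 0b undefined. 0b->0: no, bbb/bb meet in 0. 0b->1: ok.
aa: 1a undefined. 1a->0: no, aabb/bb meet in 1 with "b" left. 1a->1: no, a/baaaa meet in 1. Open state 2: 1a->2.
ab: 1b undefined. 1b->0: no, abab/abbbbb meet in 0. 1b->1: no, a/abbbbb meet in 1. 1b->2: ok.
aab: 2b undefined. 2b->0: no, aab/abbbbb meet in 0. 2b->1: no, aabb/abbaba meet in 2. 2b->2: no, aabb/abbbbb meet in 2. Open state 3: 2b->3.
aba: 2a undefined. 2a->0: ok.
aabb: 3b undefined. 3b->0: ok.
abba: 3a undefined. 3a->0: ok.
All examples now run through 4 states with every (state, symbol) defined. Accept strings end in {0,1,3}, Reject strings end in {2}; accept={0,1,3}.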